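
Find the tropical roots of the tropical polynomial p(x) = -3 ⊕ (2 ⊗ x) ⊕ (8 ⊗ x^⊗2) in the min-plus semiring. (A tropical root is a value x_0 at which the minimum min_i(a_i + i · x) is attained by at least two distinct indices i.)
Roots: {-6, -5}

Each tropical root is a break point of the lower envelope of the lines y = a_i + i · x (there are 3 lines, with slopes 0, 1, ..., 2). Only the lines that attain the minimum somewhere contribute to roots; other lines are dominated. Here the surviving (envelope) indices are i = 2, i = 1, i = 0.
Intersections between consecutive envelope lines give the roots: for adjacent envelope indices i < j the intersection is x = (a_i − a_j) / (j − i). Reading off the sorted break points: {-6, -5}.
Verification: at each break x_0, at least two indices attain the minimum of min_i(a_i + i · x_0).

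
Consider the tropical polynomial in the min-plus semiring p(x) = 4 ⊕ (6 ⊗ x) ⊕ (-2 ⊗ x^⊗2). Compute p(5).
p(5) = 4

A tropical monomial a ⊗ x^⊗i evaluates to a + i · x. Evaluating each term at x = 5:
  Term 0 contributes 4 + 0 · 5 = 4
  Term 1 contributes 6 + 1 · 5 = 11
  Term 2 contributes -2 + 2 · 5 = 8
p(5) = ⊕ of these = min[4, 11, 8] = 4.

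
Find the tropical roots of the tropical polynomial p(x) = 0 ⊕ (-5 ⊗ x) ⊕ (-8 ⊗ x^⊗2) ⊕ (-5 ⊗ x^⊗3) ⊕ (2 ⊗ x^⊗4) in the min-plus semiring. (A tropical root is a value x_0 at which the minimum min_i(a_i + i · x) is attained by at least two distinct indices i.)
Roots: {-7, -3, 3, 5}

Each tropical root is a break point of the lower envelope of the lines y = a_i + i · x (there are 5 lines, with slopes 0, 1, ..., 4). Only the lines that attain the minimum somewhere contribute to roots; other lines are dominated. Here the surviving (envelope) indices are i = 4, i = 3, i = 2, i = 1, i = 0.
Intersections between consecutive envelope lines give the roots: for adjacent envelope indices i < j the intersection is x = (a_i − a_j) / (j − i). Reading off the sorted break points: {-7, -3, 3, 5}.
Verification: at each break x_0, at least two indices attain the minimum of min_i(a_i + i · x_0).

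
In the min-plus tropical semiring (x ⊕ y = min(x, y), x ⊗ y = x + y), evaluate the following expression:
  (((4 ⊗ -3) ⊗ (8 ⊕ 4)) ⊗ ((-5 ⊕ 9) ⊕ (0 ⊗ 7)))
(((4 ⊗ -3) ⊗ (8 ⊕ 4)) ⊗ ((-5 ⊕ 9) ⊕ (0 ⊗ 7))) = 0

Expand innermost to outermost. Recall ⊕ takes the minimum of its arguments and ⊗ takes their sum. Working out the expression (((4 ⊗ -3) ⊗ (8 ⊕ 4)) ⊗ ((-5 ⊕ 9) ⊕ (0 ⊗ 7))) gives 0.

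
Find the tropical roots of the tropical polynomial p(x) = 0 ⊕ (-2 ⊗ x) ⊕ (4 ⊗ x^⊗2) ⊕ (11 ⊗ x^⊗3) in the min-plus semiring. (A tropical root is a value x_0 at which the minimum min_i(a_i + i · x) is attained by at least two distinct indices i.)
Roots: {-7, -6, 2}

Each tropical root is a break point of the lower envelope of the lines y = a_i + i · x (there are 4 lines, with slopes 0, 1, ..., 3). Only the lines that attain the minimum somewhere contribute to roots; other lines are dominated. Here the surviving (envelope) indices are i = 3, i = 2, i = 1, i = 0.
Intersections between consecutive envelope lines give the roots: for adjacent envelope indices i < j the intersection is x = (a_i − a_j) / (j − i). Reading off the sorted break points: {-7, -6, 2}.
Verification: at each break x_0, at least two indices attain the minimum of min_i(a_i + i · x_0).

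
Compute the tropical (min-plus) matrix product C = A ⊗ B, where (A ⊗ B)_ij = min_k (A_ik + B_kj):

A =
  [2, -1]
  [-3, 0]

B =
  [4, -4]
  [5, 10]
A ⊗ B =
  [4, -2]
  [1, -7]

Apply the min-plus product entry-by-entry:
  C[0][0] = min over k of (A[0][0] + B[0][0] = 2 + 4 = 6, A[0][1] + B[1][0] = -1 + 5 = 4) = 4 (attained at k = 1)
  C[0][1] = min over k of (A[0][0] + B[0][1] = 2 + -4 = -2, A[0][1] + B[1][1] = -1 + 10 = 9) = -2 (attained at k = 0)
  C[1][0] = min over k of (A[1][0] + B[0][0] = -3 + 4 = 1, A[1][1] + B[1][0] = 0 + 5 = 5) = 1 (attained at k = 0)
  C[1][1] = min over k of (A[1][0] + B[0][1] = -3 + -4 = -7, A[1][1] + B[1][1] = 0 + 10 = 10) = -7 (attained at k = 0)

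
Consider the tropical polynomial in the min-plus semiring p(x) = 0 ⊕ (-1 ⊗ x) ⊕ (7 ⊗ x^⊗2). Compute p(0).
p(0) = -1

A tropical monomial a ⊗ x^⊗i evaluates to a + i · x. Evaluating each term at x = 0:
  Term 0 contributes 0 + 0 · 0 = 0
  Term 1 contributes -1 + 1 · 0 = -1
  Term 2 contributes 7 + 2 · 0 = 7
p(0) = ⊕ of these = min[0, -1, 7] = -1.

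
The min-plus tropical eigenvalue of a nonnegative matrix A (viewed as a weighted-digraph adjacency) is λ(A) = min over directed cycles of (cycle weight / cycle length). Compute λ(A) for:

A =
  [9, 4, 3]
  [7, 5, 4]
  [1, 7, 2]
λ(A) = 2

Enumerate directed cycles and compute their means (weight / length). Sample:
  cycle 0 → 0: weight = 9, length = 1, mean = 9/1 ≈ 9.000
  cycle 1 → 1: weight = 5, length = 1, mean = 5/1 ≈ 5.000
  cycle 2 → 2: weight = 2, length = 1, mean = 2/1 ≈ 2.000
  cycle 0 → 1 → 0: weight = 11, length = 2, mean = 11/2 ≈ 5.500
  cycle 0 → 2 → 0: weight = 4, length = 2, mean = 4/2 ≈ 2.000
  cycle 1 → 0 → 1: weight = 11, length = 2, mean = 11/2 ≈ 5.500
Minimum mean = 2.000, attained e.g. along the cycle 2 → 2 with weight 2 and length 1. So λ(A) = 2/1 = 2.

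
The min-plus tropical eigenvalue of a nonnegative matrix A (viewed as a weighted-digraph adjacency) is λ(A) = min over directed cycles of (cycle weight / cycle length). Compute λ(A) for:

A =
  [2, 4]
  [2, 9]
λ(A) = 2

Enumerate directed cycles and compute their means (weight / length). Sample:
  cycle 0 → 0: weight = 2, length = 1, mean = 2/1 ≈ 2.000
  cycle 1 → 1: weight = 9, length = 1, mean = 9/1 ≈ 9.000
  cycle 0 → 1 → 0: weight = 6, length = 2, mean = 6/2 ≈ 3.000
  cycle 1 → 0 → 1: weight = 6, length = 2, mean = 6/2 ≈ 3.000
Minimum mean = 2.000, attained e.g. along the cycle 0 → 0 with weight 2 and length 1. So λ(A) = 2/1 = 2.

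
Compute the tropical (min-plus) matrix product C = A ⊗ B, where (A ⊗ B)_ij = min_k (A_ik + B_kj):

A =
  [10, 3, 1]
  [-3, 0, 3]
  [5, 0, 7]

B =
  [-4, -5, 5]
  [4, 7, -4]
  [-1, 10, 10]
A ⊗ B =
  [0, 5, -1]
  [-7, -8, -4]
  [1, 0, -4]

Apply the min-plus product entry-by-entry:
  C[0][0] = min over k of (A[0][0] + B[0][0] = 10 + -4 = 6, A[0][1] + B[1][0] = 3 + 4 = 7, A[0][2] + B[2][0] = 1 + -1 = 0) = 0 (attained at k = 2)
  C[0][1] = min over k of (A[0][0] + B[0][1] = 10 + -5 = 5, A[0][1] + B[1][1] = 3 + 7 = 10, A[0][2] + B[2][1] = 1 + 10 = 11) = 5 (attained at k = 0)
  C[0][2] = min over k of (A[0][0] + B[0][2] = 10 + 5 = 15, A[0][1] + B[1][2] = 3 + -4 = -1, A[0][2] + B[2][2] = 1 + 10 = 11) = -1 (attained at k = 1)
  C[1][0] = min over k of (A[1][0] + B[0][0] = -3 + -4 = -7, A[1][1] + B[1][0] = 0 + 4 = 4, A[1][2] + B[2][0] = 3 + -1 = 2) = -7 (attained at k = 0)
  C[1][1] = min over k of (A[1][0] + B[0][1] = -3 + -5 = -8, A[1][1] + B[1][1] = 0 + 7 = 7, A[1][2] + B[2][1] = 3 + 10 = 13) = -8 (attained at k = 0)
  C[1][2] = min over k of (A[1][0] + B[0][2] = -3 + 5 = 2, A[1][1] + B[1][2] = 0 + -4 = -4, A[1][2] + B[2][2] = 3 + 10 = 13) = -4 (attained at k = 1)
  C[2][0] = min over k of (A[2][0] + B[0][0] = 5 + -4 = 1, A[2][1] + B[1][0] = 0 + 4 = 4, A[2][2] + B[2][0] = 7 + -1 = 6) = 1 (attained at k = 0)
  C[2][1] = min over k of (A[2][0] + B[0][1] = 5 + -5 = 0, A[2][1] + B[1][1] = 0 + 7 = 7, A[2][2] + B[2][1] = 7 + 10 = 17) = 0 (attained at k = 0)
  C[2][2] = min over k of (A[2][0] + B[0][2] = 5 + 5 = 10, A[2][1] + B[1][2] = 0 + -4 = -4, A[2][2] + B[2][2] = 7 + 10 = 17) = -4 (attained at k = 1)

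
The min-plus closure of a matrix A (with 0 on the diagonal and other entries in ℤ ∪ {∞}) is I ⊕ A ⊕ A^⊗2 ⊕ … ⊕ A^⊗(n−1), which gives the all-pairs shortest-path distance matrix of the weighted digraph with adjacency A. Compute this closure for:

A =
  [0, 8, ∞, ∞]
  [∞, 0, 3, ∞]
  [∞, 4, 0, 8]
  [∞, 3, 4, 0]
Closure =
  [0, 8, 11, 19]
  [∞, 0, 3, 11]
  [∞, 4, 0, 8]
  [∞, 3, 4, 0]

This is the Floyd-Warshall all-pairs shortest-path computation. For each intermediate vertex k = 0, 1, …, 3, update dist[i][j] ← min(dist[i][j], dist[i][k] + dist[k][j]). The final matrix gives, for each (i, j), the minimum total weight of any directed path from i to j (possibly empty when i = j).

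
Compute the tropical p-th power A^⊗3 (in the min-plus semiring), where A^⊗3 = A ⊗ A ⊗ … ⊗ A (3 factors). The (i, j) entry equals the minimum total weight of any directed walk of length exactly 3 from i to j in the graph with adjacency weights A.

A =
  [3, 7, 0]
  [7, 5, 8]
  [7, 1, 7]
A^⊗3 =
  [8, 4, 6]
  [13, 8, 10]
  [11, 8, 8]

Each entry (A^⊗3)_ij equals the minimum over all length-3 walks i = v_0 → v_1 → … → v_3 = j of Σ_t A[v_t][v_{t+1}]. For example, for (i, j) = (0, 2) we minimise over 9 possible intermediate vertex sequences; the minimum is 6, attained along the walk 0 → 0 → 0 → 2.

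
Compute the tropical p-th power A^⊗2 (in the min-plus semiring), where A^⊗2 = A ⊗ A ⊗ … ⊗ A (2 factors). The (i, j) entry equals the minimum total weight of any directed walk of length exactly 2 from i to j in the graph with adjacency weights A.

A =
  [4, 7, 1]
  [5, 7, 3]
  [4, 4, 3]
A^⊗2 =
  [5, 5, 4]
  [7, 7, 6]
  [7, 7, 5]

Each entry (A^⊗2)_ij equals the minimum over all length-2 walks i = v_0 → v_1 → … → v_2 = j of Σ_t A[v_t][v_{t+1}]. For example, for (i, j) = (0, 2) we minimise over 3 possible intermediate vertex sequences; the minimum is 4, attained along the walk 0 → 2 → 2.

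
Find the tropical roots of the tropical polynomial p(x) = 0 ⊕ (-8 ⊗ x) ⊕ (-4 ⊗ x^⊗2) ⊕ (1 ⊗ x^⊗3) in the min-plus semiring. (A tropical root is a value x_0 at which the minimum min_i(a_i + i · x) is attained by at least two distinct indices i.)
Roots: {-5, -4, 8}

Each tropical root is a break point of the lower envelope of the lines y = a_i + i · x (there are 4 lines, with slopes 0, 1, ..., 3). Only the lines that attain the minimum somewhere contribute to roots; other lines are dominated. Here the surviving (envelope) indices are i = 3, i = 2, i = 1, i = 0.
Intersections between consecutive envelope lines give the roots: for adjacent envelope indices i < j the intersection is x = (a_i − a_j) / (j − i). Reading off the sorted break points: {-5, -4, 8}.
Verification: at each break x_0, at least two indices attain the minimum of min_i(a_i + i · x_0).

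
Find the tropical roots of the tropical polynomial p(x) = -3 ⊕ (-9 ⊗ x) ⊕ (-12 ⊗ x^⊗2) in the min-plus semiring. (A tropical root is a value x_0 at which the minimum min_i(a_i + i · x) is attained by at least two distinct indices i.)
Roots: {3, 6}

Each tropical root is a break point of the lower envelope of the lines y = a_i + i · x (there are 3 lines, with slopes 0, 1, ..., 2). Only the lines that attain the minimum somewhere contribute to roots; other lines are dominated. Here the surviving (envelope) indices are i = 2, i = 1, i = 0.
Intersections between consecutive envelope lines give the roots: for adjacent envelope indices i < j the intersection is x = (a_i − a_j) / (j − i). Reading off the sorted break points: {3, 6}.
Verification: at each break x_0, at least two indices attain the minimum of min_i(a_i + i · x_0).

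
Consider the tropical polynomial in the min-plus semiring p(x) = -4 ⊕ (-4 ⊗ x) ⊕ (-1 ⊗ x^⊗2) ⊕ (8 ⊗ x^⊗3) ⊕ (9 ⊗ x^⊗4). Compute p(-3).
p(-3) = -7

A tropical monomial a ⊗ x^⊗i evaluates to a + i · x. Evaluating each term at x = -3:
  Term 0 contributes -4 + 0 · -3 = -4
  Term 1 contributes -4 + 1 · -3 = -7
  Term 2 contributes -1 + 2 · -3 = -7
  Term 3 contributes 8 + 3 · -3 = -1
  Term 4 contributes 9 + 4 · -3 = -3
p(-3) = ⊕ of these = min[-4, -7, -7, -1, -3] = -7.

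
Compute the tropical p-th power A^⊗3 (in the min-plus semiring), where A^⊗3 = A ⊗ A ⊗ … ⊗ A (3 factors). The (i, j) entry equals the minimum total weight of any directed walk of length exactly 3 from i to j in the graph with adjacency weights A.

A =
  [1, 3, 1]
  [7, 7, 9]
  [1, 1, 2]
A^⊗3 =
  [3, 3, 3]
  [9, 9, 9]
  [3, 3, 3]

Each entry (A^⊗3)_ij equals the minimum over all length-3 walks i = v_0 → v_1 → … → v_3 = j of Σ_t A[v_t][v_{t+1}]. For example, for (i, j) = (0, 2) we minimise over 9 possible intermediate vertex sequences; the minimum is 3, attained along the walk 0 → 0 → 0 → 2.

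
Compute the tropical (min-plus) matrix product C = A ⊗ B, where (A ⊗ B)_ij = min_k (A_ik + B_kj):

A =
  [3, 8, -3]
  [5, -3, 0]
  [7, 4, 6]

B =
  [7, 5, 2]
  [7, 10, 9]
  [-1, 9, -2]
A ⊗ B =
  [-4, 6, -5]
  [-1, 7, -2]
  [5, 12, 4]

Apply the min-plus product entry-by-entry:
  C[0][0] = min over k of (A[0][0] + B[0][0] = 3 + 7 = 10, A[0][1] + B[1][0] = 8 + 7 = 15, A[0][2] + B[2][0] = -3 + -1 = -4) = -4 (attained at k = 2)
  C[0][1] = min over k of (A[0][0] + B[0][1] = 3 + 5 = 8, A[0][1] + B[1][1] = 8 + 10 = 18, A[0][2] + B[2][1] = -3 + 9 = 6) = 6 (attained at k = 2)
  C[0][2] = min over k of (A[0][0] + B[0][2] = 3 + 2 = 5, A[0][1] + B[1][2] = 8 + 9 = 17, A[0][2] + B[2][2] = -3 + -2 = -5) = -5 (attained at k = 2)
  C[1][0] = min over k of (A[1][0] + B[0][0] = 5 + 7 = 12, A[1][1] + B[1][0] = -3 + 7 = 4, A[1][2] + B[2][0] = 0 + -1 = -1) = -1 (attained at k = 2)
  C[1][1] = min over k of (A[1][0] + B[0][1] = 5 + 5 = 10, A[1][1] + B[1][1] = -3 + 10 = 7, A[1][2] + B[2][1] = 0 + 9 = 9) = 7 (attained at k = 1)
  C[1][2] = min over k of (A[1][0] + B[0][2] = 5 + 2 = 7, A[1][1] + B[1][2] = -3 + 9 = 6, A[1][2] + B[2][2] = 0 + -2 = -2) = -2 (attained at k = 2)
  C[2][0] = min over k of (A[2][0] + B[0][0] = 7 + 7 = 14, A[2][1] + B[1][0] = 4 + 7 = 11, A[2][2] + B[2][0] = 6 + -1 = 5) = 5 (attained at k = 2)
  C[2][1] = min over k of (A[2][0] + B[0][1] = 7 + 5 = 12, A[2][1] + B[1][1] = 4 + 10 = 14, A[2][2] + B[2][1] = 6 + 9 = 15) = 12 (attained at k = 0)
  C[2][2] = min over k of (A[2][0] + B[0][2] = 7 + 2 = 9, A[2][1] + B[1][2] = 4 + 9 = 13, A[2][2] + B[2][2] = 6 + -2 = 4) = 4 (attained at k = 2)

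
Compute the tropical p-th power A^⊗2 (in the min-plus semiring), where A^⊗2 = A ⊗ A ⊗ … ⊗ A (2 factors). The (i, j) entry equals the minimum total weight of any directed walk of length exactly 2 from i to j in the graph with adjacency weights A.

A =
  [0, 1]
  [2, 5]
A^⊗2 =
  [0, 1]
  [2, 3]

Each entry (A^⊗2)_ij equals the minimum over all length-2 walks i = v_0 → v_1 → … → v_2 = j of Σ_t A[v_t][v_{t+1}]. For example, for (i, j) = (0, 1) we minimise over 2 possible intermediate vertex sequences; the minimum is 1, attained along the walk 0 → 0 → 1.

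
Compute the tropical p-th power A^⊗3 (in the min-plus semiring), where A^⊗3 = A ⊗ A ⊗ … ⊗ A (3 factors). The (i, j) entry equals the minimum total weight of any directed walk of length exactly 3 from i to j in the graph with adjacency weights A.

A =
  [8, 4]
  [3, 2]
A^⊗3 =
  [9, 8]
  [7, 6]

Each entry (A^⊗3)_ij equals the minimum over all length-3 walks i = v_0 → v_1 → … → v_3 = j of Σ_t A[v_t][v_{t+1}]. For example, for (i, j) = (0, 1) we minimise over 4 possible intermediate vertex sequences; the minimum is 8, attained along the walk 0 → 1 → 1 → 1.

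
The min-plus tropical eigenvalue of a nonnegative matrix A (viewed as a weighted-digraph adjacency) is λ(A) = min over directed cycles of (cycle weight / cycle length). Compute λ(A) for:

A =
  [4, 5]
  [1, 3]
λ(A) = 3

Enumerate directed cycles and compute their means (weight / length). Sample:
  cycle 0 → 0: weight = 4, length = 1, mean = 4/1 ≈ 4.000
  cycle 1 → 1: weight = 3, length = 1, mean = 3/1 ≈ 3.000
  cycle 0 → 1 → 0: weight = 6, length = 2, mean = 6/2 ≈ 3.000
  cycle 1 → 0 → 1: weight = 6, length = 2, mean = 6/2 ≈ 3.000
Minimum mean = 3.000, attained e.g. along the cycle 1 → 1 with weight 3 and length 1. So λ(A) = 3/1 = 3.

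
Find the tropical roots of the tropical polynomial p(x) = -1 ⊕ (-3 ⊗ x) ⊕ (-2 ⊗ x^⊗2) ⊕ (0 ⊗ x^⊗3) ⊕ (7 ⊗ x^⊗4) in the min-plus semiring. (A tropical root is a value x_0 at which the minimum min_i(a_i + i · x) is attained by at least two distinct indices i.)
Roots: {-7, -2, -1, 2}

Each tropical root is a break point of the lower envelope of the lines y = a_i + i · x (there are 5 lines, with slopes 0, 1, ..., 4). Only the lines that attain the minimum somewhere contribute to roots; other lines are dominated. Here the surviving (envelope) indices are i = 4, i = 3, i = 2, i = 1, i = 0.
Intersections between consecutive envelope lines give the roots: for adjacent envelope indices i < j the intersection is x = (a_i − a_j) / (j − i). Reading off the sorted break points: {-7, -2, -1, 2}.
Verification: at each break x_0, at least two indices attain the minimum of min_i(a_i + i · x_0).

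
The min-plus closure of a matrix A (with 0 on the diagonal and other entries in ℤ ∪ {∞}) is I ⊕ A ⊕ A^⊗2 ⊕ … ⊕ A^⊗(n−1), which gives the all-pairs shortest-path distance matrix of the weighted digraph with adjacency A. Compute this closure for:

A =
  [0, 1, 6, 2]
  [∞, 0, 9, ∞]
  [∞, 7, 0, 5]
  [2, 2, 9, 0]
Closure =
  [0, 1, 6, 2]
  [16, 0, 9, 14]
  [7, 7, 0, 5]
  [2, 2, 8, 0]

This is the Floyd-Warshall all-pairs shortest-path computation. For each intermediate vertex k = 0, 1, …, 3, update dist[i][j] ← min(dist[i][j], dist[i][k] + dist[k][j]). The final matrix gives, for each (i, j), the minimum total weight of any directed path from i to j (possibly empty when i = j).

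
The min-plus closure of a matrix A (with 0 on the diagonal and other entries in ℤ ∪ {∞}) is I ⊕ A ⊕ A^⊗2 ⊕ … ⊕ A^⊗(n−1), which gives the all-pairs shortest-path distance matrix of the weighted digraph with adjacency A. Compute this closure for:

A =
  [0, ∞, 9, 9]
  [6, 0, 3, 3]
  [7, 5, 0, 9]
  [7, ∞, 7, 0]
Closure =
  [0, 14, 9, 9]
  [6, 0, 3, 3]
  [7, 5, 0, 8]
  [7, 12, 7, 0]

This is the Floyd-Warshall all-pairs shortest-path computation. For each intermediate vertex k = 0, 1, …, 3, update dist[i][j] ← min(dist[i][j], dist[i][k] + dist[k][j]). The final matrix gives, for each (i, j), the minimum total weight of any directed path from i to j (possibly empty when i = j).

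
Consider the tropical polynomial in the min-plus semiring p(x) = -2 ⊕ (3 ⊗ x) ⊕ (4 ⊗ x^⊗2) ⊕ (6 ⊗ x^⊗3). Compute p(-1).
p(-1) = -2

A tropical monomial a ⊗ x^⊗i evaluates to a + i · x. Evaluating each term at x = -1:
  Term 0 contributes -2 + 0 · -1 = -2
  Term 1 contributes 3 + 1 · -1 = 2
  Term 2 contributes 4 + 2 · -1 = 2
  Term 3 contributes 6 + 3 · -1 = 3
p(-1) = ⊕ of these = min[-2, 2, 2, 3] = -2.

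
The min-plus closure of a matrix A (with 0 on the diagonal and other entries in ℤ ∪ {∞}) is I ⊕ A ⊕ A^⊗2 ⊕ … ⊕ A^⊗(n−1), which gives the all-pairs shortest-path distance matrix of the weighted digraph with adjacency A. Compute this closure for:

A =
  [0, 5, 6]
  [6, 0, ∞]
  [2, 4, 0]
Closure =
  [0, 5, 6]
  [6, 0, 12]
  [2, 4, 0]

This is the Floyd-Warshall all-pairs shortest-path computation. For each intermediate vertex k = 0, 1, …, 2, update dist[i][j] ← min(dist[i][j], dist[i][k] + dist[k][j]). The final matrix gives, for each (i, j), the minimum total weight of any directed path from i to j (possibly empty when i = j).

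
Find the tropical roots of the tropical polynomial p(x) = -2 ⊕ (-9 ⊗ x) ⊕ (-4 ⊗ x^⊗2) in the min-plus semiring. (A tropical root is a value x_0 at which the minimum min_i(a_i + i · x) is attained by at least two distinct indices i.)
Roots: {-5, 7}

Each tropical root is a break point of the lower envelope of the lines y = a_i + i · x (there are 3 lines, with slopes 0, 1, ..., 2). Only the lines that attain the minimum somewhere contribute to roots; other lines are dominated. Here the surviving (envelope) indices are i = 2, i = 1, i = 0.
Intersections between consecutive envelope lines give the roots: for adjacent envelope indices i < j the intersection is x = (a_i − a_j) / (j − i). Reading off the sorted break points: {-5, 7}.
Verification: at each break x_0, at least two indices attain the minimum of min_i(a_i + i · x_0).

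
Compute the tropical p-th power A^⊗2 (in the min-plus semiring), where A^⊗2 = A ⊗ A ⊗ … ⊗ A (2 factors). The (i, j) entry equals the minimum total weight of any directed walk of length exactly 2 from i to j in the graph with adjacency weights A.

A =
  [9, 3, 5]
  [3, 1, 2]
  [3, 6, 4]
A^⊗2 =
  [6, 4, 5]
  [4, 2, 3]
  [7, 6, 8]

Each entry (A^⊗2)_ij equals the minimum over all length-2 walks i = v_0 → v_1 → … → v_2 = j of Σ_t A[v_t][v_{t+1}]. For example, for (i, j) = (0, 2) we minimise over 3 possible intermediate vertex sequences; the minimum is 5, attained along the walk 0 → 1 → 2.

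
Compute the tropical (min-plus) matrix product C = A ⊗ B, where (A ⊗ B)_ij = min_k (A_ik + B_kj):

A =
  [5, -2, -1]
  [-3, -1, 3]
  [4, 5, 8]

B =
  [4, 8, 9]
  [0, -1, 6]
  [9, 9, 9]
A ⊗ B =
  [-2, -3, 4]
  [-1, -2, 5]
  [5, 4, 11]

Apply the min-plus product entry-by-entry:
  C[0][0] = min over k of (A[0][0] + B[0][0] = 5 + 4 = 9, A[0][1] + B[1][0] = -2 + 0 = -2, A[0][2] + B[2][0] = -1 + 9 = 8) = -2 (attained at k = 1)
  C[0][1] = min over k of (A[0][0] + B[0][1] = 5 + 8 = 13, A[0][1] + B[1][1] = -2 + -1 = -3, A[0][2] + B[2][1] = -1 + 9 = 8) = -3 (attained at k = 1)
  C[0][2] = min over k of (A[0][0] + B[0][2] = 5 + 9 = 14, A[0][1] + B[1][2] = -2 + 6 = 4, A[0][2] + B[2][2] = -1 + 9 = 8) = 4 (attained at k = 1)
  C[1][0] = min over k of (A[1][0] + B[0][0] = -3 + 4 = 1, A[1][1] + B[1][0] = -1 + 0 = -1, A[1][2] + B[2][0] = 3 + 9 = 12) = -1 (attained at k = 1)
  C[1][1] = min over k of (A[1][0] + B[0][1] = -3 + 8 = 5, A[1][1] + B[1][1] = -1 + -1 = -2, A[1][2] + B[2][1] = 3 + 9 = 12) = -2 (attained at k = 1)
  C[1][2] = min over k of (A[1][0] + B[0][2] = -3 + 9 = 6, A[1][1] + B[1][2] = -1 + 6 = 5, A[1][2] + B[2][2] = 3 + 9 = 12) = 5 (attained at k = 1)
  C[2][0] = min over k of (A[2][0] + B[0][0] = 4 + 4 = 8, A[2][1] + B[1][0] = 5 + 0 = 5, A[2][2] + B[2][0] = 8 + 9 = 17) = 5 (attained at k = 1)
  C[2][1] = min over k of (A[2][0] + B[0][1] = 4 + 8 = 12, A[2][1] + B[1][1] = 5 + -1 = 4, A[2][2] + B[2][1] = 8 + 9 = 17) = 4 (attained at k = 1)
  C[2][2] = min over k of (A[2][0] + B[0][2] = 4 + 9 = 13, A[2][1] + B[1][2] = 5 + 6 = 11, A[2][2] + B[2][2] = 8 + 9 = 17) = 11 (attained at k = 1)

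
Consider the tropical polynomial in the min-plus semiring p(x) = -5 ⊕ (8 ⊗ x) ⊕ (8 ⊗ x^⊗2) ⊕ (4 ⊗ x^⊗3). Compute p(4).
p(4) = -5

A tropical monomial a ⊗ x^⊗i evaluates to a + i · x. Evaluating each term at x = 4:
  Term 0 contributes -5 + 0 · 4 = -5
  Term 1 contributes 8 + 1 · 4 = 12
  Term 2 contributes 8 + 2 · 4 = 16
  Term 3 contributes 4 + 3 · 4 = 16
p(4) = ⊕ of these = min[-5, 12, 16, 16] = -5.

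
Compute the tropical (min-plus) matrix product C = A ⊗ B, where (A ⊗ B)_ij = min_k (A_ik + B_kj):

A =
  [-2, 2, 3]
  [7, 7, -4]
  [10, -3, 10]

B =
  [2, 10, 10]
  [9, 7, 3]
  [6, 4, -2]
A ⊗ B =
  [0, 7, 1]
  [2, 0, -6]
  [6, 4, 0]

Apply the min-plus product entry-by-entry:
  C[0][0] = min over k of (A[0][0] + B[0][0] = -2 + 2 = 0, A[0][1] + B[1][0] = 2 + 9 = 11, A[0][2] + B[2][0] = 3 + 6 = 9) = 0 (attained at k = 0)
  C[0][1] = min over k of (A[0][0] + B[0][1] = -2 + 10 = 8, A[0][1] + B[1][1] = 2 + 7 = 9, A[0][2] + B[2][1] = 3 + 4 = 7) = 7 (attained at k = 2)
  C[0][2] = min over k of (A[0][0] + B[0][2] = -2 + 10 = 8, A[0][1] + B[1][2] = 2 + 3 = 5, A[0][2] + B[2][2] = 3 + -2 = 1) = 1 (attained at k = 2)
  C[1][0] = min over k of (A[1][0] + B[0][0] = 7 + 2 = 9, A[1][1] + B[1][0] = 7 + 9 = 16, A[1][2] + B[2][0] = -4 + 6 = 2) = 2 (attained at k = 2)
  C[1][1] = min over k of (A[1][0] + B[0][1] = 7 + 10 = 17, A[1][1] + B[1][1] = 7 + 7 = 14, A[1][2] + B[2][1] = -4 + 4 = 0) = 0 (attained at k = 2)
  C[1][2] = min over k of (A[1][0] + B[0][2] = 7 + 10 = 17, A[1][1] + B[1][2] = 7 + 3 = 10, A[1][2] + B[2][2] = -4 + -2 = -6) = -6 (attained at k = 2)
  C[2][0] = min over k of (A[2][0] + B[0][0] = 10 + 2 = 12, A[2][1] + B[1][0] = -3 + 9 = 6, A[2][2] + B[2][0] = 10 + 6 = 16) = 6 (attained at k = 1)
  C[2][1] = min over k of (A[2][0] + B[0][1] = 10 + 10 = 20, A[2][1] + B[1][1] = -3 + 7 = 4, A[2][2] + B[2][1] = 10 + 4 = 14) = 4 (attained at k = 1)
  C[2][2] = min over k of (A[2][0] + B[0][2] = 10 + 10 = 20, A[2][1] + B[1][2] = -3 + 3 = 0, A[2][2] + B[2][2] = 10 + -2 = 8) = 0 (attained at k = 1)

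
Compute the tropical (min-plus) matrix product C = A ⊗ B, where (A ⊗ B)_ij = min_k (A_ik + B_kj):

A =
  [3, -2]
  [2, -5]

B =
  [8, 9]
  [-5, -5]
A ⊗ B =
  [-7, -7]
  [-10, -10]

Apply the min-plus product entry-by-entry:
  C[0][0] = min over k of (A[0][0] + B[0][0] = 3 + 8 = 11, A[0][1] + B[1][0] = -2 + -5 = -7) = -7 (attained at k = 1)
  C[0][1] = min over k of (A[0][0] + B[0][1] = 3 + 9 = 12, A[0][1] + B[1][1] = -2 + -5 = -7) = -7 (attained at k = 1)
  C[1][0] = min over k of (A[1][0] + B[0][0] = 2 + 8 = 10, A[1][1] + B[1][0] = -5 + -5 = -10) = -10 (attained at k = 1)
  C[1][1] = min over k of (A[1][0] + B[0][1] = 2 + 9 = 11, A[1][1] + B[1][1] = -5 + -5 = -10) = -10 (attained at k = 1)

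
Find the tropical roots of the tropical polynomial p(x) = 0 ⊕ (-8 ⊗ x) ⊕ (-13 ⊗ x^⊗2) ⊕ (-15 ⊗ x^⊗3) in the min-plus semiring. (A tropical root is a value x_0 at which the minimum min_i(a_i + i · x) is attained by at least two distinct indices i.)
Roots: {2, 5, 8}

Each tropical root is a break point of the lower envelope of the lines y = a_i + i · x (there are 4 lines, with slopes 0, 1, ..., 3). Only the lines that attain the minimum somewhere contribute to roots; other lines are dominated. Here the surviving (envelope) indices are i = 3, i = 2, i = 1, i = 0.
Intersections between consecutive envelope lines give the roots: for adjacent envelope indices i < j the intersection is x = (a_i − a_j) / (j − i). Reading off the sorted break points: {2, 5, 8}.
Verification: at each break x_0, at least two indices attain the minimum of min_i(a_i + i · x_0).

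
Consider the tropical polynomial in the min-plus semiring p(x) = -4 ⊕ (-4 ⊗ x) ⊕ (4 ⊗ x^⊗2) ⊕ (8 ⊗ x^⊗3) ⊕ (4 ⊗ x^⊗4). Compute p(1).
p(1) = -4

A tropical monomial a ⊗ x^⊗i evaluates to a + i · x. Evaluating each term at x = 1:
  Term 0 contributes -4 + 0 · 1 = -4
  Term 1 contributes -4 + 1 · 1 = -3
  Term 2 contributes 4 + 2 · 1 = 6
  Term 3 contributes 8 + 3 · 1 = 11
  Term 4 contributes 4 + 4 · 1 = 8
p(1) = ⊕ of these = min[-4, -3, 6, 11, 8] = -4.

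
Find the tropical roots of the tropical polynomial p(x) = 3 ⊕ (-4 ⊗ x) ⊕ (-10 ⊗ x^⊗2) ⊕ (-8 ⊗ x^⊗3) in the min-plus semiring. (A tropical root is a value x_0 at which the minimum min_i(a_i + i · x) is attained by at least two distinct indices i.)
Roots: {-2, 6, 7}

Each tropical root is a break point of the lower envelope of the lines y = a_i + i · x (there are 4 lines, with slopes 0, 1, ..., 3). Only the lines that attain the minimum somewhere contribute to roots; other lines are dominated. Here the surviving (envelope) indices are i = 3, i = 2, i = 1, i = 0.
Intersections between consecutive envelope lines give the roots: for adjacent envelope indices i < j the intersection is x = (a_i − a_j) / (j − i). Reading off the sorted break points: {-2, 6, 7}.
Verification: at each break x_0, at least two indices attain the minimum of min_i(a_i + i · x_0).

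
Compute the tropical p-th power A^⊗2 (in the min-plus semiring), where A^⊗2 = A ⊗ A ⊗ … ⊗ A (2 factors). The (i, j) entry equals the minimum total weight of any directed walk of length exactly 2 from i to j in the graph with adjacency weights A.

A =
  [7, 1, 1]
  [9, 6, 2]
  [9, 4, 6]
A^⊗2 =
  [10, 5, 3]
  [11, 6, 8]
  [13, 10, 6]

Each entry (A^⊗2)_ij equals the minimum over all length-2 walks i = v_0 → v_1 → … → v_2 = j of Σ_t A[v_t][v_{t+1}]. For example, for (i, j) = (0, 2) we minimise over 3 possible intermediate vertex sequences; the minimum is 3, attained along the walk 0 → 1 → 2.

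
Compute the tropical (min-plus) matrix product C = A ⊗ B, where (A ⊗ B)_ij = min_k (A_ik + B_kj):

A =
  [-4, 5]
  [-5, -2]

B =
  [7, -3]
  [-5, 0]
A ⊗ B =
  [0, -7]
  [-7, -8]

Apply the min-plus product entry-by-entry:
  C[0][0] = min over k of (A[0][0] + B[0][0] = -4 + 7 = 3, A[0][1] + B[1][0] = 5 + -5 = 0) = 0 (attained at k = 1)
  C[0][1] = min over k of (A[0][0] + B[0][1] = -4 + -3 = -7, A[0][1] + B[1][1] = 5 + 0 = 5) = -7 (attained at k = 0)
  C[1][0] = min over k of (A[1][0] + B[0][0] = -5 + 7 = 2, A[1][1] + B[1][0] = -2 + -5 = -7) = -7 (attained at k = 1)
  C[1][1] = min over k of (A[1][0] + B[0][1] = -5 + -3 = -8, A[1][1] + B[1][1] = -2 + 0 = -2) = -8 (attained at k = 0)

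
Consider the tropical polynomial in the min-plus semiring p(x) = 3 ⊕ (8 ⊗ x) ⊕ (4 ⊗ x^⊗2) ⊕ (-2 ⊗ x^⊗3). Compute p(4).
p(4) = 3

A tropical monomial a ⊗ x^⊗i evaluates to a + i · x. Evaluating each term at x = 4:
  Term 0 contributes 3 + 0 · 4 = 3
  Term 1 contributes 8 + 1 · 4 = 12
  Term 2 contributes 4 + 2 · 4 = 12
  Term 3 contributes -2 + 3 · 4 = 10
p(4) = ⊕ of these = min[3, 12, 12, 10] = 3.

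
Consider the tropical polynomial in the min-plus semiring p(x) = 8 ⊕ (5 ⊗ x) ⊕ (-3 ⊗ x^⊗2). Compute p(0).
p(0) = -3

A tropical monomial a ⊗ x^⊗i evaluates to a + i · x. Evaluating each term at x = 0:
  Term 0 contributes 8 + 0 · 0 = 8
  Term 1 contributes 5 + 1 · 0 = 5
  Term 2 contributes -3 + 2 · 0 = -3
p(0) = ⊕ of these = min[8, 5, -3] = -3.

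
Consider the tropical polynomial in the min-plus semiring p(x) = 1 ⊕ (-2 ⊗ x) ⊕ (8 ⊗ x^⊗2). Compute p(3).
p(3) = 1

A tropical monomial a ⊗ x^⊗i evaluates to a + i · x. Evaluating each term at x = 3:
  Term 0 contributes 1 + 0 · 3 = 1
  Term 1 contributes -2 + 1 · 3 = 1
  Term 2 contributes 8 + 2 · 3 = 14
p(3) = ⊕ of these = min[1, 1, 14] = 1.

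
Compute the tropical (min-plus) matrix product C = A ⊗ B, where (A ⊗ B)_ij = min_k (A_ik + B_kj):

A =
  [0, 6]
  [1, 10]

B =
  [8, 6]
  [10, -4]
A ⊗ B =
  [8, 2]
  [9, 6]

Apply the min-plus product entry-by-entry:
  C[0][0] = min over k of (A[0][0] + B[0][0] = 0 + 8 = 8, A[0][1] + B[1][0] = 6 + 10 = 16) = 8 (attained at k = 0)
  C[0][1] = min over k of (A[0][0] + B[0][1] = 0 + 6 = 6, A[0][1] + B[1][1] = 6 + -4 = 2) = 2 (attained at k = 1)
  C[1][0] = min over k of (A[1][0] + B[0][0] = 1 + 8 = 9, A[1][1] + B[1][0] = 10 + 10 = 20) = 9 (attained at k = 0)
  C[1][1] = min over k of (A[1][0] + B[0][1] = 1 + 6 = 7, A[1][1] + B[1][1] = 10 + -4 = 6) = 6 (attained at k = 1)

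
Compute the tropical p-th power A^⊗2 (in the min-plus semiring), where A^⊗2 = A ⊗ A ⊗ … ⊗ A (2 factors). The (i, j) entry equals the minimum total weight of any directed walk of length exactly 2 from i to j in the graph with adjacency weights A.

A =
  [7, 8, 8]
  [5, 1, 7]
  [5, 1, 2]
A^⊗2 =
  [13, 9, 10]
  [6, 2, 8]
  [6, 2, 4]

Each entry (A^⊗2)_ij equals the minimum over all length-2 walks i = v_0 → v_1 → … → v_2 = j of Σ_t A[v_t][v_{t+1}]. For example, for (i, j) = (0, 2) we minimise over 3 possible intermediate vertex sequences; the minimum is 10, attained along the walk 0 → 2 → 2.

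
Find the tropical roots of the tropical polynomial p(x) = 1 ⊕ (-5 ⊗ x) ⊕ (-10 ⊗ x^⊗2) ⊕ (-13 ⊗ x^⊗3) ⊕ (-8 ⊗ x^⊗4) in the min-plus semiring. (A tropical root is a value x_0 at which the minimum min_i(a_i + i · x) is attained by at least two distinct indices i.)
Roots: {-5, 3, 5, 6}

Each tropical root is a break point of the lower envelope of the lines y = a_i + i · x (there are 5 lines, with slopes 0, 1, ..., 4). Only the lines that attain the minimum somewhere contribute to roots; other lines are dominated. Here the surviving (envelope) indices are i = 4, i = 3, i = 2, i = 1, i = 0.
Intersections between consecutive envelope lines give the roots: for adjacent envelope indices i < j the intersection is x = (a_i − a_j) / (j − i). Reading off the sorted break points: {-5, 3, 5, 6}.
Verification: at each break x_0, at least two indices attain the minimum of min_i(a_i + i · x_0).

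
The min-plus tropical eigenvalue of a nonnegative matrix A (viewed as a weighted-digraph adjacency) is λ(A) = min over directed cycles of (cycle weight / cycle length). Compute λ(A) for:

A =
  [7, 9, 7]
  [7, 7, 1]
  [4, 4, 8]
λ(A) = 5/2

Enumerate directed cycles and compute their means (weight / length). Sample:
  cycle 0 → 0: weight = 7, length = 1, mean = 7/1 ≈ 7.000
  cycle 1 → 1: weight = 7, length = 1, mean = 7/1 ≈ 7.000
  cycle 2 → 2: weight = 8, length = 1, mean = 8/1 ≈ 8.000
  cycle 0 → 1 → 0: weight = 16, length = 2, mean = 16/2 ≈ 8.000
  cycle 0 → 2 → 0: weight = 11, length = 2, mean = 11/2 ≈ 5.500
  cycle 1 → 0 → 1: weight = 16, length = 2, mean = 16/2 ≈ 8.000
Minimum mean = 2.500, attained e.g. along the cycle 1 → 2 → 1 with weight 5 and length 2. So λ(A) = 5/2 = 5/2.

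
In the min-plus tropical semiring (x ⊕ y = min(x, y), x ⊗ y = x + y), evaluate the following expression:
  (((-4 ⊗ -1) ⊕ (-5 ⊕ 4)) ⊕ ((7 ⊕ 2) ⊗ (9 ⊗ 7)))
(((-4 ⊗ -1) ⊕ (-5 ⊕ 4)) ⊕ ((7 ⊕ 2) ⊗ (9 ⊗ 7))) = -5

Expand innermost to outermost. Recall ⊕ takes the minimum of its arguments and ⊗ takes their sum. Working out the expression (((-4 ⊗ -1) ⊕ (-5 ⊕ 4)) ⊕ ((7 ⊕ 2) ⊗ (9 ⊗ 7))) gives -5.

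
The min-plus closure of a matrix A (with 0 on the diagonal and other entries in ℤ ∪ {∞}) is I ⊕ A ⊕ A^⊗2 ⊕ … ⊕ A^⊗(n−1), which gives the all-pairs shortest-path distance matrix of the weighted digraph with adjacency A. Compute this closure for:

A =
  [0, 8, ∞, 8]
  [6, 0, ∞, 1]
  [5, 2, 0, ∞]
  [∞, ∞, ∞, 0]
Closure =
  [0, 8, ∞, 8]
  [6, 0, ∞, 1]
  [5, 2, 0, 3]
  [∞, ∞, ∞, 0]

This is the Floyd-Warshall all-pairs shortest-path computation. For each intermediate vertex k = 0, 1, …, 3, update dist[i][j] ← min(dist[i][j], dist[i][k] + dist[k][j]). The final matrix gives, for each (i, j), the minimum total weight of any directed path from i to j (possibly empty when i = j).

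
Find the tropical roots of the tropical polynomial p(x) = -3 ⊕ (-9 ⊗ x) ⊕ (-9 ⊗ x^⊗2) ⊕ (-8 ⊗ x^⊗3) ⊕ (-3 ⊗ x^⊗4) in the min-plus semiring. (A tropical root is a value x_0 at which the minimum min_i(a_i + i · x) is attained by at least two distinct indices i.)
Roots: {-5, -1, 0, 6}

Each tropical root is a break point of the lower envelope of the lines y = a_i + i · x (there are 5 lines, with slopes 0, 1, ..., 4). Only the lines that attain the minimum somewhere contribute to roots; other lines are dominated. Here the surviving (envelope) indices are i = 4, i = 3, i = 2, i = 1, i = 0.
Intersections between consecutive envelope lines give the roots: for adjacent envelope indices i < j the intersection is x = (a_i − a_j) / (j − i). Reading off the sorted break points: {-5, -1, 0, 6}.
Verification: at each break x_0, at least two indices attain the minimum of min_i(a_i + i · x_0).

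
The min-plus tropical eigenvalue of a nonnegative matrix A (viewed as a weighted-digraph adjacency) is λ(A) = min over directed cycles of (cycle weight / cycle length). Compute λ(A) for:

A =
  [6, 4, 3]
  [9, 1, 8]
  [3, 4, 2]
λ(A) = 1

Enumerate directed cycles and compute their means (weight / length). Sample:
  cycle 0 → 0: weight = 6, length = 1, mean = 6/1 ≈ 6.000
  cycle 1 → 1: weight = 1, length = 1, mean = 1/1 ≈ 1.000
  cycle 2 → 2: weight = 2, length = 1, mean = 2/1 ≈ 2.000
  cycle 0 → 1 → 0: weight = 13, length = 2, mean = 13/2 ≈ 6.500
  cycle 0 → 2 → 0: weight = 6, length = 2, mean = 6/2 ≈ 3.000
  cycle 1 → 0 → 1: weight = 13, length = 2, mean = 13/2 ≈ 6.500
Minimum mean = 1.000, attained e.g. along the cycle 1 → 1 with weight 1 and length 1. So λ(A) = 1/1 = 1.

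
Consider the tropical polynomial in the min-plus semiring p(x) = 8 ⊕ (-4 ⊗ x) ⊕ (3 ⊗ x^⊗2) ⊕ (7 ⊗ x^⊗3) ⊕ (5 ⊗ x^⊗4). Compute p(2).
p(2) = -2

A tropical monomial a ⊗ x^⊗i evaluates to a + i · x. Evaluating each term at x = 2:
  Term 0 contributes 8 + 0 · 2 = 8
  Term 1 contributes -4 + 1 · 2 = -2
  Term 2 contributes 3 + 2 · 2 = 7
  Term 3 contributes 7 + 3 · 2 = 13
  Term 4 contributes 5 + 4 · 2 = 13
p(2) = ⊕ of these = min[8, -2, 7, 13, 13] = -2.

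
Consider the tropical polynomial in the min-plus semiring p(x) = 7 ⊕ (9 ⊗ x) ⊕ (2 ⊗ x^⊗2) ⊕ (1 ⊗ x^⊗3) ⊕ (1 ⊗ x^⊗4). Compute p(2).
p(2) = 6

A tropical monomial a ⊗ x^⊗i evaluates to a + i · x. Evaluating each term at x = 2:
  Term 0 contributes 7 + 0 · 2 = 7
  Term 1 contributes 9 + 1 · 2 = 11
  Term 2 contributes 2 + 2 · 2 = 6
  Term 3 contributes 1 + 3 · 2 = 7
  Term 4 contributes 1 + 4 · 2 = 9
p(2) = ⊕ of these = min[7, 11, 6, 7, 9] = 6.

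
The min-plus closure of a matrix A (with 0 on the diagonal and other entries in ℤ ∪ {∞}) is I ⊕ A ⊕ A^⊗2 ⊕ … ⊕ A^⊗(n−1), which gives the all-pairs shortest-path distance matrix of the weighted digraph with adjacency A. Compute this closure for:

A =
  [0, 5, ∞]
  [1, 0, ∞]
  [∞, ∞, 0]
Closure =
  [0, 5, ∞]
  [1, 0, ∞]
  [∞, ∞, 0]

This is the Floyd-Warshall all-pairs shortest-path computation. For each intermediate vertex k = 0, 1, …, 2, update dist[i][j] ← min(dist[i][j], dist[i][k] + dist[k][j]). The final matrix gives, for each (i, j), the minimum total weight of any directed path from i to j (possibly empty when i = j).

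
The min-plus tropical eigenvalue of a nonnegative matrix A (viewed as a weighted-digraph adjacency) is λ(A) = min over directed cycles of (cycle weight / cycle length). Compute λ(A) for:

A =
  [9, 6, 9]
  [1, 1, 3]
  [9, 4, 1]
λ(A) = 1

Enumerate directed cycles and compute their means (weight / length). Sample:
  cycle 0 → 0: weight = 9, length = 1, mean = 9/1 ≈ 9.000
  cycle 1 → 1: weight = 1, length = 1, mean = 1/1 ≈ 1.000
  cycle 2 → 2: weight = 1, length = 1, mean = 1/1 ≈ 1.000
  cycle 0 → 1 → 0: weight = 7, length = 2, mean = 7/2 ≈ 3.500
  cycle 0 → 2 → 0: weight = 18, length = 2, mean = 18/2 ≈ 9.000
  cycle 1 → 0 → 1: weight = 7, length = 2, mean = 7/2 ≈ 3.500
Minimum mean = 1.000, attained e.g. along the cycle 1 → 1 with weight 1 and length 1. So λ(A) = 1/1 = 1.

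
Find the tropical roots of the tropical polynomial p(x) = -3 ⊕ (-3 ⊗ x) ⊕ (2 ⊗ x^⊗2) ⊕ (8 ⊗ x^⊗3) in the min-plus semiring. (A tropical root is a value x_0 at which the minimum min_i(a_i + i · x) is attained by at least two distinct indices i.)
Roots: {-6, -5, 0}

Each tropical root is a break point of the lower envelope of the lines y = a_i + i · x (there are 4 lines, with slopes 0, 1, ..., 3). Only the lines that attain the minimum somewhere contribute to roots; other lines are dominated. Here the surviving (envelope) indices are i = 3, i = 2, i = 1, i = 0.
Intersections between consecutive envelope lines give the roots: for adjacent envelope indices i < j the intersection is x = (a_i − a_j) / (j − i). Reading off the sorted break points: {-6, -5, 0}.
Verification: at each break x_0, at least two indices attain the minimum of min_i(a_i + i · x_0).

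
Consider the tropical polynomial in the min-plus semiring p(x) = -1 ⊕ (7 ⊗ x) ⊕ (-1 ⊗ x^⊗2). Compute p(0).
p(0) = -1

A tropical monomial a ⊗ x^⊗i evaluates to a + i · x. Evaluating each term at x = 0:
  Term 0 contributes -1 + 0 · 0 = -1
  Term 1 contributes 7 + 1 · 0 = 7
  Term 2 contributes -1 + 2 · 0 = -1
p(0) = ⊕ of these = min[-1, 7, -1] = -1.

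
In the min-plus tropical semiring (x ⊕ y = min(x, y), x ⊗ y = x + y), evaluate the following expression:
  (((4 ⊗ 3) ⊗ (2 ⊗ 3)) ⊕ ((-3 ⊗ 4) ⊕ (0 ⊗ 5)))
(((4 ⊗ 3) ⊗ (2 ⊗ 3)) ⊕ ((-3 ⊗ 4) ⊕ (0 ⊗ 5))) = 1

Expand innermost to outermost. Recall ⊕ takes the minimum of its arguments and ⊗ takes their sum. Working out the expression (((4 ⊗ 3) ⊗ (2 ⊗ 3)) ⊕ ((-3 ⊗ 4) ⊕ (0 ⊗ 5))) gives 1.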